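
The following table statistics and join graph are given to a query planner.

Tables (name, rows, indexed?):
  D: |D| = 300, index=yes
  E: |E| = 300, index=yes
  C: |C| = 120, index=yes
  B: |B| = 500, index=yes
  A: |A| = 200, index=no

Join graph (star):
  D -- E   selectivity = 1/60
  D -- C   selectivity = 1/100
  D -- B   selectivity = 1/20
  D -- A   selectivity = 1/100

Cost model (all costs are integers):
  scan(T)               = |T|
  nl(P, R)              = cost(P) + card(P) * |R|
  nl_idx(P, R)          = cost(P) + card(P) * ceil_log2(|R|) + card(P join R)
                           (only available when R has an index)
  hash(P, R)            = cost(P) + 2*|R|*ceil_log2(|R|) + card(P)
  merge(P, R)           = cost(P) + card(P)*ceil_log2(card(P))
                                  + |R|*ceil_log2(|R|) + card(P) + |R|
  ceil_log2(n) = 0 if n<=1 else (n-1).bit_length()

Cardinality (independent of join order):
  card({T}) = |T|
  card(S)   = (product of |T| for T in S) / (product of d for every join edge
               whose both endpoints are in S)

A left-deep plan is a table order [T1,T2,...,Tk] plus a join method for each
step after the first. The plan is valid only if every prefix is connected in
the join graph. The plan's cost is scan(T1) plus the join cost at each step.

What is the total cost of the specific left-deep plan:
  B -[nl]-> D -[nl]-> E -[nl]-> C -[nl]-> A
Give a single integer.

step 1: scan B: cost=500, card=500
step 2: join D via nl
    card(P join D) = 500*300/(20) = 7500
    cost = 500 + 500*300 = 150500
step 3: join E via nl
    card(P join E) = 7500*300/(60) = 37500
    cost = 150500 + 7500*300 = 2400500
step 4: join C via nl
    card(P join C) = 37500*120/(100) = 45000
    cost = 2400500 + 37500*120 = 6900500
step 5: join A via nl
    card(P join A) = 45000*200/(100) = 90000
    cost = 6900500 + 45000*200 = 15900500

15900500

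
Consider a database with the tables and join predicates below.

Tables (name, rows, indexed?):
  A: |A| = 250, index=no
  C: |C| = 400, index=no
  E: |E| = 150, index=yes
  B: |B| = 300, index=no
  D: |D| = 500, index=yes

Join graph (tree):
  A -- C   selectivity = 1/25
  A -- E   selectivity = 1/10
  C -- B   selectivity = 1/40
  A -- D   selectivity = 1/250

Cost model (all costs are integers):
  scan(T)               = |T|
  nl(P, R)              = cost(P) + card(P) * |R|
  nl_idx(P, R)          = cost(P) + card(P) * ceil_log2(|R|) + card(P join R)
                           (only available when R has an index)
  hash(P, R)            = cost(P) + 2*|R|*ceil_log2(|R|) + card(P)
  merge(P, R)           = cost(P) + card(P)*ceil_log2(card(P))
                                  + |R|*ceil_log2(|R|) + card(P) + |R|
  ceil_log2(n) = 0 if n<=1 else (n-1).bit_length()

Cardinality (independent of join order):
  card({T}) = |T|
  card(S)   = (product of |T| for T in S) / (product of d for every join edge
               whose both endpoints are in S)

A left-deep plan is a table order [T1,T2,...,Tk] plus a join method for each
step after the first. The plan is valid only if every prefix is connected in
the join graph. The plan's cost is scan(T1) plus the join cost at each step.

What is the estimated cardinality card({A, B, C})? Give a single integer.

30000

Tables in S: A(250), B(300), C(400)
Edges inside S: A-C(d=25), C-B(d=40)
numerator = 250 * 300 * 400 = 30000000
denominator = 25 * 40 = 1000
card(S) = 30000000 / 1000 = 30000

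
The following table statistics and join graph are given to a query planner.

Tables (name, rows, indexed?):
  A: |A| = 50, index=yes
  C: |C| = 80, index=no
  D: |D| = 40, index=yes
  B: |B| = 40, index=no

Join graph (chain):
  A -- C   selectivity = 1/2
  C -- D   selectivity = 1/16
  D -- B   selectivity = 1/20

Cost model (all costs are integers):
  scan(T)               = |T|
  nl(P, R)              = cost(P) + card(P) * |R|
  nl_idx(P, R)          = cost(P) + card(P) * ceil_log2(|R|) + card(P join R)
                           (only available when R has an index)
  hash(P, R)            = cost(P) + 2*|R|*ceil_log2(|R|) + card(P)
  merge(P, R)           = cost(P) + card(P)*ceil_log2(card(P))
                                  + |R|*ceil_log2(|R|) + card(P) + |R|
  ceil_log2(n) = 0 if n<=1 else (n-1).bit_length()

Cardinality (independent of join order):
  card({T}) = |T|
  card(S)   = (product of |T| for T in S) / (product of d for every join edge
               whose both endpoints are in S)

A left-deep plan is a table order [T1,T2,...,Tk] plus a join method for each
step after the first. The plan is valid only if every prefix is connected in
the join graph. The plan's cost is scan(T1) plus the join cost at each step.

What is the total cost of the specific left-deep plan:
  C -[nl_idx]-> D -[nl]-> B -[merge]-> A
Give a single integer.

step 1: scan C: cost=80, card=80
step 2: join D via nl_idx
    card(P join D) = 80*40/(16) = 200
    cost = 80 + 80*6 + 200 = 760
step 3: join B via nl
    card(P join B) = 200*40/(20) = 400
    cost = 760 + 200*40 = 8760
step 4: join A via merge
    card(P join A) = 400*50/(2) = 10000
    cost = 8760 + 400*9 + 50*6 + 400 + 50 = 13110

13110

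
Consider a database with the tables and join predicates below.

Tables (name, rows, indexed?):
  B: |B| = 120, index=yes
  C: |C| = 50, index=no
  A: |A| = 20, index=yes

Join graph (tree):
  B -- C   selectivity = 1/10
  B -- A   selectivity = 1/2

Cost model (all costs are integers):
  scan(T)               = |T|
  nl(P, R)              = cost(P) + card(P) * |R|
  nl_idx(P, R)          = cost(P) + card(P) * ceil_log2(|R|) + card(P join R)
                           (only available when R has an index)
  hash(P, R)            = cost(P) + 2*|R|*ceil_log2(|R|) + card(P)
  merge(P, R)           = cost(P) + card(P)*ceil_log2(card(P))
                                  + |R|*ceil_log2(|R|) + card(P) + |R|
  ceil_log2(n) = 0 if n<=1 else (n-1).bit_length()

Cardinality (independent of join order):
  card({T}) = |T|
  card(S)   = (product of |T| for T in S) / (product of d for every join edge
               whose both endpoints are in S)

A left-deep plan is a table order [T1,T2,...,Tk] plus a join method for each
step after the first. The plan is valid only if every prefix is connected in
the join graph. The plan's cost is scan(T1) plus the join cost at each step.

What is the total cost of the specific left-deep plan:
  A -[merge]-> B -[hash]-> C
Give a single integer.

step 1: scan A: cost=20, card=20
step 2: join B via merge
    card(P join B) = 20*120/(2) = 1200
    cost = 20 + 20*5 + 120*7 + 20 + 120 = 1100
step 3: join C via hash
    card(P join C) = 1200*50/(10) = 6000
    cost = 1100 + 2*50*6 + 1200 = 2900

2900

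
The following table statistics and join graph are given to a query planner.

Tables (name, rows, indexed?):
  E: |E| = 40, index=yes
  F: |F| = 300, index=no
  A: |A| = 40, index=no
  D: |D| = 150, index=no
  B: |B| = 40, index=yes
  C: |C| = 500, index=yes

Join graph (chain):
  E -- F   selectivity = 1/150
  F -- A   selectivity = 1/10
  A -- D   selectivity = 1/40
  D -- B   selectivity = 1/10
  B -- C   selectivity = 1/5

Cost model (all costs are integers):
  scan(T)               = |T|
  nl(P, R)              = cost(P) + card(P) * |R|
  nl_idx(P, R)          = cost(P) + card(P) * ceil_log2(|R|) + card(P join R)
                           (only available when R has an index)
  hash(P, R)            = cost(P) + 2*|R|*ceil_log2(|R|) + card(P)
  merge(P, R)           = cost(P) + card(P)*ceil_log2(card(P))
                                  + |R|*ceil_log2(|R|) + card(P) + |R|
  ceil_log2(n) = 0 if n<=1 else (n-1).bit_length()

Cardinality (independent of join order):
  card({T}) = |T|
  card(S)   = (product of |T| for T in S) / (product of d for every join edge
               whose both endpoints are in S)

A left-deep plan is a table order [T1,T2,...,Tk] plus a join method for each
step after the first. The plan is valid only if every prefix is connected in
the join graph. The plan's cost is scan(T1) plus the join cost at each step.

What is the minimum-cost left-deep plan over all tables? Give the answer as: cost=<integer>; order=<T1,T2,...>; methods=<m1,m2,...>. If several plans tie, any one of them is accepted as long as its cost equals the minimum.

cost=19840; order=F,E,A,D,B,C; methods=hash,hash,hash,hash,hash

Selinger DP (subsets sized 1..n):
  {E}: scan cost=40, card=40
  {F}: scan cost=300, card=300
  {A}: scan cost=40, card=40
  {D}: scan cost=150, card=150
  {B}: scan cost=40, card=40
  {C}: scan cost=500, card=500
  {EF}: card=80; try (E,hash)→1080, (E,nl_idx)→2180, (F,merge)→3320, (E,merge)→3580, (F,hash)→5480, (F,nl)→12040 …(+1); best=1080 via (E,hash)
  {AF}: card=1200; try (A,hash)→1080, (F,merge)→3320, (A,merge)→3580, (F,hash)→5480, (F,nl)→12040, (A,nl)→12300; best=1080 via (A,hash)
  {AD}: card=150; try (A,hash)→780, (D,merge)→1670, (A,merge)→1780, (D,hash)→2480, (D,nl)→6040, (A,nl)→6150; best=780 via (A,hash)
  {BD}: card=600; try (B,hash)→780, (B,nl_idx)→1650, (D,merge)→1670, (B,merge)→1780, (D,hash)→2480, (D,nl)→6040 …(+1); best=780 via (B,hash)
  {BC}: card=4000; try (B,hash)→1480, (C,nl_idx)→4400, (C,merge)→5320, (B,merge)→5780, (B,nl_idx)→7500, (C,hash)→9080 …(+2); best=1480 via (B,hash)
  {AEF}: card=320; try (A,hash)→1640, (A,merge)→2000, (E,hash)→2760, (A,nl)→4280, (E,nl_idx)→8600, (E,merge)→15760 …(+1); best=1640 via (A,hash)
  {ADF}: card=4500; try (D,hash)→4680, (F,merge)→5130, (F,hash)→6330, (D,merge)→16830, (F,nl)→45780, (D,nl)→181080; best=4680 via (D,hash)
  {ABD}: card=600; try (B,hash)→1410, (A,hash)→1860, (B,nl_idx)→2280, (B,merge)→2410, (B,nl)→6780, (A,merge)→7660 …(+1); best=1410 via (B,hash)
  {BCD}: card=60000; try (D,hash)→7880, (C,hash)→10380, (C,merge)→12380, (D,merge)→54830, (C,nl_idx)→66180, (C,nl)→300780 …(+1); best=7880 via (D,hash)
  {ADEF}: card=1200; try (D,hash)→4360, (D,merge)→6190, (E,hash)→9660, (E,nl_idx)→32880, (D,nl)→49640, (E,merge)→67960 …(+1); best=4360 via (D,hash)
  {ABDF}: card=18000; try (F,hash)→7410, (B,hash)→9660, (F,merge)→11010, (B,nl_idx)→49680, (B,merge)→67960, (F,nl)→181410 …(+1); best=7410 via (F,hash)
  {ABCD}: card=60000; try (C,hash)→11010, (C,merge)→13010, (C,nl_idx)→66810, (A,hash)→68360, (C,nl)→301410, (A,merge)→1028160 …(+1); best=11010 via (C,hash)
  {ABDEF}: card=4800; try (B,hash)→6040, (B,nl_idx)→16360, (B,merge)→19040, (E,hash)→25890, (B,nl)→52360, (E,nl_idx)→120210 …(+2); best=6040 via (B,hash)
  {ABCDF}: card=1800000; try (C,hash)→34410, (F,hash)→76410, (C,merge)→300410, (F,merge)→1034010, (C,nl_idx)→1969410, (C,nl)→9007410 …(+1); best=34410 via (C,hash)
  {ABCDEF}: card=480000; try (C,hash)→19840, (C,merge)→78240, (C,nl_idx)→529240, (E,hash)→1834890, (C,nl)→2406040, (E,nl_idx)→11314410 …(+2); best=19840 via (C,hash)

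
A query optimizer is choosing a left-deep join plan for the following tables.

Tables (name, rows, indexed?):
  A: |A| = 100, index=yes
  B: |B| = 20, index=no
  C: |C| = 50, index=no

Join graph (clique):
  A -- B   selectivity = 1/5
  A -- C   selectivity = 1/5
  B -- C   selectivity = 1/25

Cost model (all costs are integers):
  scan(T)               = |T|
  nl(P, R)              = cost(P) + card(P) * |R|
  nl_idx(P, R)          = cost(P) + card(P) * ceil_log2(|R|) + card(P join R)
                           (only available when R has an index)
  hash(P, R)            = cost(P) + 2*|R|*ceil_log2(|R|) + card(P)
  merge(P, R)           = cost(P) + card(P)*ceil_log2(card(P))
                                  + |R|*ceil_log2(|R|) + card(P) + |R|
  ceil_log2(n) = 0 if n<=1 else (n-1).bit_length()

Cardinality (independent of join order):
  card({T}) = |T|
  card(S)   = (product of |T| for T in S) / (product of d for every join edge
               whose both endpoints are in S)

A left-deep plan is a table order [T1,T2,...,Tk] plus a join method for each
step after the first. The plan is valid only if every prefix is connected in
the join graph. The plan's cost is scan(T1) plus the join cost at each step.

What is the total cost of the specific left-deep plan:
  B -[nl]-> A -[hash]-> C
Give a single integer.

3020

step 1: scan B: cost=20, card=20
step 2: join A via nl
    card(P join A) = 20*100/(5) = 400
    cost = 20 + 20*100 = 2020
step 3: join C via hash
    card(P join C) = 400*50/(5*25) = 160
    cost = 2020 + 2*50*6 + 400 = 3020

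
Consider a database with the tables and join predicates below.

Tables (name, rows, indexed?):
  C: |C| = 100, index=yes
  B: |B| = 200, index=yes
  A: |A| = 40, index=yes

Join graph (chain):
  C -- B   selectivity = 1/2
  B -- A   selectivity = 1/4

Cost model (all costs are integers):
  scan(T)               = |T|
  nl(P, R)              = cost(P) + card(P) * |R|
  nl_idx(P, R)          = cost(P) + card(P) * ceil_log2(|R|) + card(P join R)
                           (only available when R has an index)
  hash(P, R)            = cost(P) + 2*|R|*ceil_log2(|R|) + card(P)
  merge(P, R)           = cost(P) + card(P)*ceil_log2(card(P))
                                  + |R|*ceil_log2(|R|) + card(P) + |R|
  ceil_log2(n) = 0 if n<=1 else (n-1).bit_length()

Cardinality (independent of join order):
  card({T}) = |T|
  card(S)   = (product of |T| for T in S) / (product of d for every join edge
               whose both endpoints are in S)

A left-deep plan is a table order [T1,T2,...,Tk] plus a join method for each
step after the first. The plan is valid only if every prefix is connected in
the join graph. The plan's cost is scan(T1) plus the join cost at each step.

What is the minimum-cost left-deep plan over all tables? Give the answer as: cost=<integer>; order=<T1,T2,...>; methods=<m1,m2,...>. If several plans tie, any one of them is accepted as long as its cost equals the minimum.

cost=4280; order=B,A,C; methods=hash,hash

Selinger DP (subsets sized 1..n):
  {C}: scan cost=100, card=100
  {B}: scan cost=200, card=200
  {A}: scan cost=40, card=40
  {BC}: card=10000; try (C,hash)→1800, (B,merge)→2700, (C,merge)→2800, (B,hash)→3400, (B,nl_idx)→10900, (C,nl_idx)→11600 …(+2); best=1800 via (C,hash)
  {AB}: card=2000; try (A,hash)→880, (B,merge)→2120, (A,merge)→2280, (B,nl_idx)→2360, (B,hash)→3280, (A,nl_idx)→3400 …(+2); best=880 via (A,hash)
  {ABC}: card=100000; try (C,hash)→4280, (A,hash)→12280, (C,merge)→25680, (C,nl_idx)→114880, (A,merge)→152080, (A,nl_idx)→161800 …(+2); best=4280 via (C,hash)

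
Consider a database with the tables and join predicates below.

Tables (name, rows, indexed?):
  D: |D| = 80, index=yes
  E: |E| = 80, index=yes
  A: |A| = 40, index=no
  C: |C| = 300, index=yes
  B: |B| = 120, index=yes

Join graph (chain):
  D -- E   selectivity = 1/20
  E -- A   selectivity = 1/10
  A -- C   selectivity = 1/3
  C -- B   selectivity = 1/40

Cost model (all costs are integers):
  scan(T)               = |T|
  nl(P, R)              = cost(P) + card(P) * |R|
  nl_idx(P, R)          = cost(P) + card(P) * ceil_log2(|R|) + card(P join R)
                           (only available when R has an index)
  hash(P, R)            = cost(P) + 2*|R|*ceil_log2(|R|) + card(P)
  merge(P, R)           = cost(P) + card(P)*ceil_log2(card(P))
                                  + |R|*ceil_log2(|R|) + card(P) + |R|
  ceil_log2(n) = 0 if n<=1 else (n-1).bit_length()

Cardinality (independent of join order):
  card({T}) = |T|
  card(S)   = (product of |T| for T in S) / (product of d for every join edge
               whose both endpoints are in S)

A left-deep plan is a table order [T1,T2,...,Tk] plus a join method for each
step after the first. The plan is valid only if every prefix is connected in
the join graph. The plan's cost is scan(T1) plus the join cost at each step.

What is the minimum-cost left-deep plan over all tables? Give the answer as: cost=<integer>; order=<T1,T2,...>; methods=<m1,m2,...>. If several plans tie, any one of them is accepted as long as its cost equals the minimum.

Selinger DP (subsets sized 1..n):
  {D}: scan cost=80, card=80
  {E}: scan cost=80, card=80
  {A}: scan cost=40, card=40
  {C}: scan cost=300, card=300
  {B}: scan cost=120, card=120
  {DE}: card=320; try (E,nl_idx)→960, (D,nl_idx)→960, (E,hash)→1280, (D,hash)→1280, (E,merge)→1360, (D,merge)→1360 …(+2); best=960 via (E,nl_idx)
  {AE}: card=320; try (E,nl_idx)→640, (A,hash)→640, (E,merge)→960, (A,merge)→1000, (E,hash)→1200, (E,nl)→3240 …(+1); best=640 via (E,nl_idx)
  {AC}: card=4000; try (A,hash)→1080, (C,merge)→3320, (A,merge)→3580, (C,nl_idx)→4400, (C,hash)→5480, (C,nl)→12040 …(+1); best=1080 via (A,hash)
  {BC}: card=900; try (C,nl_idx)→2100, (B,hash)→2280, (B,nl_idx)→3300, (C,merge)→4080, (B,merge)→4260, (C,hash)→5640 …(+2); best=2100 via (C,nl_idx)
  {ADE}: card=1280; try (A,hash)→1760, (D,hash)→2080, (D,nl_idx)→4160, (A,merge)→4440, (D,merge)→4480, (A,nl)→13760 …(+1); best=1760 via (A,hash)
  {ACE}: card=32000; try (E,hash)→6200, (C,hash)→6360, (C,merge)→6840, (C,nl_idx)→35520, (E,merge)→53720, (E,nl_idx)→61080 …(+2); best=6200 via (E,hash)
  {ABC}: card=12000; try (A,hash)→3480, (B,hash)→6760, (A,merge)→12280, (A,nl)→38100, (B,nl_idx)→41080, (B,merge)→54040 …(+1); best=3480 via (A,hash)
  {ACDE}: card=128000; try (C,hash)→8440, (C,merge)→20120, (D,hash)→39320, (C,nl_idx)→141280, (D,nl_idx)→358200, (C,nl)→385760 …(+2); best=8440 via (C,hash)
  {ABCE}: card=96000; try (E,hash)→16600, (B,hash)→39880, (E,nl_idx)→183480, (E,merge)→184120, (B,nl_idx)→326200, (B,merge)→519160 …(+2); best=16600 via (E,hash)
  {ABCDE}: card=384000; try (D,hash)→113720, (B,hash)→138120, (D,nl_idx)→1072600, (B,nl_idx)→1288440, (D,merge)→1745240, (B,merge)→2313400 …(+2); best=113720 via (D,hash)

cost=113720; order=B,C,A,E,D; methods=nl_idx,hash,hash,hash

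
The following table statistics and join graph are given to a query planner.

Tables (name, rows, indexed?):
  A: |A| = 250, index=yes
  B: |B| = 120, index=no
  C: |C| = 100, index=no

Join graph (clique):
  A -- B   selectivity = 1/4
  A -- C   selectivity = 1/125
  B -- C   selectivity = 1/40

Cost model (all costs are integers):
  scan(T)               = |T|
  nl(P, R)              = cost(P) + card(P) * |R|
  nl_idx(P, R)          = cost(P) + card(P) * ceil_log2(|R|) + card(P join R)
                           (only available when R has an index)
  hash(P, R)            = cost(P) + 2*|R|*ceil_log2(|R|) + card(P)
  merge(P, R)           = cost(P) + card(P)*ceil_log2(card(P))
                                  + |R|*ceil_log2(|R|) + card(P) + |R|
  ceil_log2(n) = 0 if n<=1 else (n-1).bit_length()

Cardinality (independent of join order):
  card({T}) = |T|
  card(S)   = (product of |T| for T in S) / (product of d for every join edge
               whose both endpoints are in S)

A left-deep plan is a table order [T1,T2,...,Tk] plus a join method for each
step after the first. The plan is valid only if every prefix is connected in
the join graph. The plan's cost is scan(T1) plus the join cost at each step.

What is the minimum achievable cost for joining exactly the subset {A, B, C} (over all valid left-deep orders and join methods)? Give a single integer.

Selinger DP over subsets of {A,B,C}:
  {A}: scan cost=250, card=250
  {B}: scan cost=120, card=120
  {C}: scan cost=100, card=100
  {AB}: card=7500; try (B,hash)→2180, (A,merge)→3330, (B,merge)→3460, (A,hash)→4240, (A,nl_idx)→8580, (A,nl)→30120 …(+1); best=2180 via (B,hash)
  {AC}: card=200; try (A,nl_idx)→1100, (C,hash)→1900, (A,merge)→3150, (C,merge)→3300, (A,hash)→4200, (A,nl)→25100 …(+1); best=1100 via (A,nl_idx)
  {BC}: card=300; try (C,hash)→1640, (B,merge)→1860, (C,merge)→1880, (B,hash)→1880, (B,nl)→12100, (C,nl)→12120; best=1640 via (C,hash)
  {ABC}: card=150; try (B,hash)→2980, (B,merge)→3860, (A,nl_idx)→4190, (A,hash)→5940, (A,merge)→6890, (C,hash)→11080 …(+4); best=2980 via (B,hash)

2980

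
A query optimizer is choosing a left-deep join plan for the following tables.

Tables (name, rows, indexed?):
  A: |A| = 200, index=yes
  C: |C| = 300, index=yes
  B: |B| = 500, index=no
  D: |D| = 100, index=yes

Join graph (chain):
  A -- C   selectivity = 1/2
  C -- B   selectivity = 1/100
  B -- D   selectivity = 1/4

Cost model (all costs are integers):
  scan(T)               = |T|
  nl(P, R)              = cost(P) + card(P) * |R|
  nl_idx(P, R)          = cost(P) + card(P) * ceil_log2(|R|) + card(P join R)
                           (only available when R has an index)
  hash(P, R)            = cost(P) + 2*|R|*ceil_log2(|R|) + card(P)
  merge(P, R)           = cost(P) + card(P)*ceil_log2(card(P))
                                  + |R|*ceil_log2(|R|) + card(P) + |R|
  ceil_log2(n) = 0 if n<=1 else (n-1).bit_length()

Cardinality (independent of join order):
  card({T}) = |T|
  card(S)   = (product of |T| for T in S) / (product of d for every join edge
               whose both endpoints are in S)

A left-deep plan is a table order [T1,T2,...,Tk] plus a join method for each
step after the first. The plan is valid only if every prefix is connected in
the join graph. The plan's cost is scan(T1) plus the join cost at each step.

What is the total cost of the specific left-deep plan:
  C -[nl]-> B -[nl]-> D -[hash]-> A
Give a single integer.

step 1: scan C: cost=300, card=300
step 2: join B via nl
    card(P join B) = 300*500/(100) = 1500
    cost = 300 + 300*500 = 150300
step 3: join D via nl
    card(P join D) = 1500*100/(4) = 37500
    cost = 150300 + 1500*100 = 300300
step 4: join A via hash
    card(P join A) = 37500*200/(2) = 3750000
    cost = 300300 + 2*200*8 + 37500 = 341000

341000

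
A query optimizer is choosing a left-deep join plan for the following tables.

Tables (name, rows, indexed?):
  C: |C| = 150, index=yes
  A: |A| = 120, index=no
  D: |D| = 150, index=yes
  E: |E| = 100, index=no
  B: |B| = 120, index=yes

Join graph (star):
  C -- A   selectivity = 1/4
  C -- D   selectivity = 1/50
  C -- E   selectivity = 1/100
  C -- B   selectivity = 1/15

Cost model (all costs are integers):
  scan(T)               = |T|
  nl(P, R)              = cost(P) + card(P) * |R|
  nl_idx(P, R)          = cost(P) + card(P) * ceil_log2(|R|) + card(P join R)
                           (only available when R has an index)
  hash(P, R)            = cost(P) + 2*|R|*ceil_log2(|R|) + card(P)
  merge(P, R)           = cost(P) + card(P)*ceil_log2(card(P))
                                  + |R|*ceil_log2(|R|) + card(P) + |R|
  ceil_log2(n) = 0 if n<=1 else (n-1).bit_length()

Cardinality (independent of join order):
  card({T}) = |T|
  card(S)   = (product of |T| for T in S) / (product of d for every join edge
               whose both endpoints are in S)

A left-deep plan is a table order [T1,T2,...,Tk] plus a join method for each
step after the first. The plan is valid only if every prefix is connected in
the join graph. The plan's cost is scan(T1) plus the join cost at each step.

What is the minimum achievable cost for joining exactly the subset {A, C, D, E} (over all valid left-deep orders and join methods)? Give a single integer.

Selinger DP over subsets of {A,C,D,E}:
  {C}: scan cost=150, card=150
  {A}: scan cost=120, card=120
  {D}: scan cost=150, card=150
  {E}: scan cost=100, card=100
  {AC}: card=4500; try (A,hash)→1980, (C,merge)→2430, (A,merge)→2460, (C,hash)→2640, (C,nl_idx)→5580, (C,nl)→18120 …(+1); best=1980 via (A,hash)
  {CD}: card=450; try (D,nl_idx)→1800, (C,nl_idx)→1800, (D,hash)→2700, (C,hash)→2700, (D,merge)→2850, (C,merge)→2850 …(+2); best=1800 via (D,nl_idx)
  {CE}: card=150; try (C,nl_idx)→1050, (E,hash)→1700, (C,merge)→2250, (E,merge)→2300, (C,hash)→2600, (C,nl)→15100 …(+1); best=1050 via (C,nl_idx)
  {ACD}: card=13500; try (A,hash)→3930, (A,merge)→7260, (D,hash)→8880, (D,nl_idx)→51480, (A,nl)→55800, (D,merge)→66330 …(+1); best=3930 via (A,hash)
  {ACE}: card=4500; try (A,hash)→2880, (A,merge)→3360, (E,hash)→7880, (A,nl)→19050, (E,merge)→65780, (E,nl)→451980; best=2880 via (A,hash)
  {CDE}: card=450; try (D,nl_idx)→2700, (D,hash)→3600, (E,hash)→3650, (D,merge)→3750, (E,merge)→7100, (D,nl)→23550 …(+1); best=2700 via (D,nl_idx)
  {ACDE}: card=13500; try (A,hash)→4830, (A,merge)→8160, (D,hash)→9780, (E,hash)→18830, (D,nl_idx)→52380, (A,nl)→56700 …(+4); best=4830 via (A,hash)

4830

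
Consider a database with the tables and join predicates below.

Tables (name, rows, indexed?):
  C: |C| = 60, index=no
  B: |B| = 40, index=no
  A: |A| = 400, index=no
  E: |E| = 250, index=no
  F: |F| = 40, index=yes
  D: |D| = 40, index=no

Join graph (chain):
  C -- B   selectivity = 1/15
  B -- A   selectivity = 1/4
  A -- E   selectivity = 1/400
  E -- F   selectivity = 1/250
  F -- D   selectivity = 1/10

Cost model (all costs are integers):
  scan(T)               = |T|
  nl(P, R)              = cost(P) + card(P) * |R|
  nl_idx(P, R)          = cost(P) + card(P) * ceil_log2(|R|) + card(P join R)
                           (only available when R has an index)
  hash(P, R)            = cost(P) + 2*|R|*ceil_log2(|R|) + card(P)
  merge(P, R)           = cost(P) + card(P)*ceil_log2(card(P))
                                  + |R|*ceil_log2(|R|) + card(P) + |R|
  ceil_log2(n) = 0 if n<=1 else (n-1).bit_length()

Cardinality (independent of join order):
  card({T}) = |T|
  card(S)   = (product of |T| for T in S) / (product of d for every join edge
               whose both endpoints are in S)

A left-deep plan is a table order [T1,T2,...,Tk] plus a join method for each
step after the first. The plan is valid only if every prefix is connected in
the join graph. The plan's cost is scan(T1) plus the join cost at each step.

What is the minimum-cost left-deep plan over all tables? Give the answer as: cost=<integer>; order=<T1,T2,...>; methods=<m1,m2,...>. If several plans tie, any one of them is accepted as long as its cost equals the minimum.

cost=8740; order=E,F,A,D,B,C; methods=hash,merge,hash,hash,hash

Selinger DP (subsets sized 1..n):
  {C}: scan cost=60, card=60
  {B}: scan cost=40, card=40
  {A}: scan cost=400, card=400
  {E}: scan cost=250, card=250
  {F}: scan cost=40, card=40
  {D}: scan cost=40, card=40
  {BC}: card=160; try (B,hash)→600, (C,merge)→740, (B,merge)→760, (C,hash)→800, (C,nl)→2440, (B,nl)→2460; best=600 via (B,hash)
  {AB}: card=4000; try (B,hash)→1280, (A,merge)→4320, (B,merge)→4680, (A,hash)→7280, (A,nl)→16040, (B,nl)→16400; best=1280 via (B,hash)
  {AE}: card=250; try (E,hash)→4800, (A,merge)→6500, (E,merge)→6650, (A,hash)→7700, (A,nl)→100250, (E,nl)→100400; best=4800 via (E,hash)
  {EF}: card=40; try (F,hash)→980, (F,nl_idx)→1790, (E,merge)→2570, (F,merge)→2780, (E,hash)→4080, (E,nl)→10040 …(+1); best=980 via (F,hash)
  {DF}: card=160; try (F,nl_idx)→440, (F,hash)→560, (D,hash)→560, (F,merge)→600, (D,merge)→600, (F,nl)→1640 …(+1); best=440 via (F,nl_idx)
  {ABC}: card=16000; try (C,hash)→6000, (A,merge)→6040, (A,hash)→7960, (C,merge)→53700, (A,nl)→64600, (C,nl)→241280; best=6000 via (C,hash)
  {ABE}: card=2500; try (B,hash)→5530, (B,merge)→7330, (E,hash)→9280, (B,nl)→14800, (E,merge)→55530, (E,nl)→1001280; best=5530 via (B,hash)
  {AEF}: card=40; try (A,merge)→5260, (F,hash)→5530, (F,nl_idx)→6340, (F,merge)→7330, (A,hash)→8220, (F,nl)→14800 …(+1); best=5260 via (A,merge)
  {DEF}: card=160; try (D,hash)→1500, (D,merge)→1540, (D,nl)→2580, (E,merge)→4130, (E,hash)→4600, (E,nl)→40440; best=1500 via (D,hash)
  {ABCE}: card=10000; try (C,hash)→8750, (E,hash)→26000, (C,merge)→38450, (C,nl)→155530, (E,merge)→248250, (E,nl)→4006000; best=8750 via (C,hash)
  {ABEF}: card=400; try (B,hash)→5780, (B,merge)→5820, (B,nl)→6860, (F,hash)→8510, (F,nl_idx)→20930, (F,merge)→38310 …(+1); best=5780 via (B,hash)
  {ADEF}: card=160; try (D,hash)→5780, (D,merge)→5820, (D,nl)→6860, (A,merge)→6940, (A,hash)→8860, (A,nl)→65500; best=5780 via (D,hash)
  {ABCEF}: card=1600; try (C,hash)→6900, (C,merge)→10200, (F,hash)→19230, (C,nl)→29780, (F,nl_idx)→70350, (F,merge)→159030 …(+1); best=6900 via (C,hash)
  {ABDEF}: card=1600; try (B,hash)→6420, (D,hash)→6660, (B,merge)→7500, (D,merge)→10060, (B,nl)→12180, (D,nl)→21780; best=6420 via (B,hash)
  {ABCDEF}: card=6400; try (C,hash)→8740, (D,hash)→8980, (C,merge)→26040, (D,merge)→26380, (D,nl)→70900, (C,nl)→102420; best=8740 via (C,hash)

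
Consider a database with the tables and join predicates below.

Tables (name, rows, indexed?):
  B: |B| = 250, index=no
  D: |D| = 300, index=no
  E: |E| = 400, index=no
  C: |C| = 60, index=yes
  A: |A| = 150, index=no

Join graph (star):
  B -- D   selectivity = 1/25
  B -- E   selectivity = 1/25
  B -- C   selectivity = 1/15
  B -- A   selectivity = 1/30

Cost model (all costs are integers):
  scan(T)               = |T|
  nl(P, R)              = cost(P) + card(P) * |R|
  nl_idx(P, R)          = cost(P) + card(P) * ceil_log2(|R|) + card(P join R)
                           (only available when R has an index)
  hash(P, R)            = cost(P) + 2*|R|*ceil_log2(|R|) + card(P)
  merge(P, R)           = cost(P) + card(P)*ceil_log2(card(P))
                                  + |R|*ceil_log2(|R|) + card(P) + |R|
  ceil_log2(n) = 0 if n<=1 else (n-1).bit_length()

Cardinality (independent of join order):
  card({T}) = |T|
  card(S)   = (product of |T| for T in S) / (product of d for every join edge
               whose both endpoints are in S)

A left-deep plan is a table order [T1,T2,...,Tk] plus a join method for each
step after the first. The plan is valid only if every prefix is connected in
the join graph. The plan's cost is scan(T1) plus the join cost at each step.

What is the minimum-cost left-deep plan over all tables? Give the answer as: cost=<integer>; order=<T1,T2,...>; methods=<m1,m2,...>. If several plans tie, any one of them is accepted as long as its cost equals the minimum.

Selinger DP (subsets sized 1..n):
  {B}: scan cost=250, card=250
  {D}: scan cost=300, card=300
  {E}: scan cost=400, card=400
  {C}: scan cost=60, card=60
  {A}: scan cost=150, card=150
  {BD}: card=3000; try (B,hash)→4600, (D,merge)→5500, (B,merge)→5550, (D,hash)→5900, (D,nl)→75250, (B,nl)→75300; best=4600 via (B,hash)
  {BE}: card=4000; try (B,hash)→4800, (E,merge)→6500, (B,merge)→6650, (E,hash)→7700, (E,nl)→100250, (B,nl)→100400; best=4800 via (B,hash)
  {BC}: card=1000; try (C,hash)→1220, (B,merge)→2730, (C,nl_idx)→2750, (C,merge)→2920, (B,hash)→4120, (B,nl)→15060 …(+1); best=1220 via (C,hash)
  {AB}: card=1250; try (A,hash)→2900, (B,merge)→3750, (A,merge)→3850, (B,hash)→4300, (B,nl)→37650, (A,nl)→37750; best=2900 via (A,hash)
  {BDE}: card=48000; try (D,hash)→14200, (E,hash)→14800, (E,merge)→47600, (D,merge)→59800, (E,nl)→1204600, (D,nl)→1204800; best=14200 via (D,hash)
  {BCD}: card=12000; try (D,hash)→7620, (C,hash)→8320, (D,merge)→15220, (C,nl_idx)→34600, (C,merge)→44020, (C,nl)→184600 …(+1); best=7620 via (D,hash)
  {ABD}: card=15000; try (D,hash)→9550, (A,hash)→10000, (D,merge)→20900, (A,merge)→44950, (D,nl)→377900, (A,nl)→454600; best=9550 via (D,hash)
  {BCE}: card=16000; try (E,hash)→9420, (C,hash)→9520, (E,merge)→16220, (C,nl_idx)→44800, (C,merge)→57220, (C,nl)→244800 …(+1); best=9420 via (E,hash)
  {ABE}: card=20000; try (A,hash)→11200, (E,hash)→11350, (E,merge)→21900, (A,merge)→58150, (E,nl)→502900, (A,nl)→604800; best=11200 via (A,hash)
  {ABC}: card=5000; try (A,hash)→4620, (C,hash)→4870, (A,merge)→13570, (C,nl_idx)→15400, (C,merge)→18320, (C,nl)→77900 …(+1); best=4620 via (A,hash)
  {BCDE}: card=192000; try (E,hash)→26820, (D,hash)→30820, (C,hash)→62920, (E,merge)→191620, (D,merge)→252420, (C,nl_idx)→494200 …(+4); best=26820 via (E,hash)
  {ABDE}: card=240000; try (E,hash)→31750, (D,hash)→36600, (A,hash)→64600, (E,merge)→238550, (D,merge)→334200, (A,merge)→831550 …(+3); best=31750 via (E,hash)
  {ABCD}: card=60000; try (D,hash)→15020, (A,hash)→22020, (C,hash)→25270, (D,merge)→77620, (C,nl_idx)→159550, (A,merge)→188970 …(+4); best=15020 via (D,hash)
  {ABCE}: card=80000; try (E,hash)→16820, (A,hash)→27820, (C,hash)→31920, (E,merge)→78620, (C,nl_idx)→211200, (A,merge)→250770 …(+4); best=16820 via (E,hash)
  {ABCDE}: card=960000; try (E,hash)→82220, (D,hash)→102220, (A,hash)→221220, (C,hash)→272470, (E,merge)→1039020, (D,merge)→1459820 …(+7); best=82220 via (E,hash)

cost=82220; order=B,C,A,D,E; methods=hash,hash,hash,hash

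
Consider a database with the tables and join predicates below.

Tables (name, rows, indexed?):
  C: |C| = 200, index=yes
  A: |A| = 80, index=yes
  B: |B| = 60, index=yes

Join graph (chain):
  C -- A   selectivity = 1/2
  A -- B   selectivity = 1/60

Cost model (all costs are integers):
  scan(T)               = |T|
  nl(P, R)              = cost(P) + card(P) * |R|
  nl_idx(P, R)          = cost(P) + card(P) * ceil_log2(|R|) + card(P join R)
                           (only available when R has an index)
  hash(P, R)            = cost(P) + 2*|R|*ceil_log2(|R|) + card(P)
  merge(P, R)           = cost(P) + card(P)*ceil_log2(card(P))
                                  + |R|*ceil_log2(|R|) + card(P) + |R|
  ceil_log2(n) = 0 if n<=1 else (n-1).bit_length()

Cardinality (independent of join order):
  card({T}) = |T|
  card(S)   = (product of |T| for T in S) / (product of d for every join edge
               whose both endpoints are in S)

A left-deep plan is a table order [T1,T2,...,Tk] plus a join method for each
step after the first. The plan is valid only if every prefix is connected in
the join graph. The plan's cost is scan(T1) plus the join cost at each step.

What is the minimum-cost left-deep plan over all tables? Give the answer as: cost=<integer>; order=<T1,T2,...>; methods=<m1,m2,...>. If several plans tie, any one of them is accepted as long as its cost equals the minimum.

Selinger DP (subsets sized 1..n):
  {C}: scan cost=200, card=200
  {A}: scan cost=80, card=80
  {B}: scan cost=60, card=60
  {AC}: card=8000; try (A,hash)→1520, (C,merge)→2520, (A,merge)→2640, (C,hash)→3360, (C,nl_idx)→8720, (A,nl_idx)→9600 …(+2); best=1520 via (A,hash)
  {AB}: card=80; try (A,nl_idx)→560, (B,nl_idx)→640, (B,hash)→880, (A,merge)→1120, (B,merge)→1140, (A,hash)→1240 …(+2); best=560 via (A,nl_idx)
  {ABC}: card=8000; try (C,merge)→3000, (C,hash)→3840, (C,nl_idx)→9200, (B,hash)→10240, (C,nl)→16560, (B,nl_idx)→57520 …(+2); best=3000 via (C,merge)

cost=3000; order=B,A,C; methods=nl_idx,merge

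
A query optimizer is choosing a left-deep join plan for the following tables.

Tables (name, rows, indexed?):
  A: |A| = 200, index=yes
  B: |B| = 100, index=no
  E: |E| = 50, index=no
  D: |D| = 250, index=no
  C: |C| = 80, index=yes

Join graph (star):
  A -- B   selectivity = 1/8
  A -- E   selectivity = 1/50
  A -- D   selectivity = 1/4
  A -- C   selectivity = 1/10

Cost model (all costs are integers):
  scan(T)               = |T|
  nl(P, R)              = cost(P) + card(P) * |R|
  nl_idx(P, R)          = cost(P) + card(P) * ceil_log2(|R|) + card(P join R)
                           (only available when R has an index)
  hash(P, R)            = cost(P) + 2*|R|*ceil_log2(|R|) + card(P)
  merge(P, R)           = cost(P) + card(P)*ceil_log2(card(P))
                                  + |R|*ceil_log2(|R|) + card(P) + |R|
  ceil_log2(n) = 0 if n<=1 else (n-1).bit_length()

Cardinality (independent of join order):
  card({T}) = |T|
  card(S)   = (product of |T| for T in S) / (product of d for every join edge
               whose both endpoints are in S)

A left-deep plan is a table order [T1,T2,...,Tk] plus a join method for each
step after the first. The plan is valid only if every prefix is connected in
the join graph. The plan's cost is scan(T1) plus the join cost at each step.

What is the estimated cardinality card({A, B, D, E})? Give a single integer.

Tables in S: A(200), B(100), D(250), E(50)
Edges inside S: A-B(d=8), A-E(d=50), A-D(d=4)
numerator = 200 * 100 * 250 * 50 = 250000000
denominator = 8 * 50 * 4 = 1600
card(S) = 250000000 / 1600 = 156250

156250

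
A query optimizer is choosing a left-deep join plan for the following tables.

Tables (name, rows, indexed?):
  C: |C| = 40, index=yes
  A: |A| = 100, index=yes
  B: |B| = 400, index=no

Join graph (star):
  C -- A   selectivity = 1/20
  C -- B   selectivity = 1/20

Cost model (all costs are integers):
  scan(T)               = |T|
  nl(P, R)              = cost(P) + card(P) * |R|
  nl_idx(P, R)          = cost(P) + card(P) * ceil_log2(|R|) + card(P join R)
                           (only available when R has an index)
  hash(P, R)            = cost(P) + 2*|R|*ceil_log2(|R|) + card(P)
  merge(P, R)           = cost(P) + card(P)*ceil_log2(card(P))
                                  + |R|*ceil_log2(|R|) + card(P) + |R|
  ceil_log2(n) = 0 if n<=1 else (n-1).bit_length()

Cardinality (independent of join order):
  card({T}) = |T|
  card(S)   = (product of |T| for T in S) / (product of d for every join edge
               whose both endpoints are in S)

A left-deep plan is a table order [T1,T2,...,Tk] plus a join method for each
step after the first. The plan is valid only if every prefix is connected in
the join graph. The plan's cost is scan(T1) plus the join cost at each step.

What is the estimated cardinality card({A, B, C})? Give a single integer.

Tables in S: A(100), B(400), C(40)
Edges inside S: C-A(d=20), C-B(d=20)
numerator = 100 * 400 * 40 = 1600000
denominator = 20 * 20 = 400
card(S) = 1600000 / 400 = 4000

4000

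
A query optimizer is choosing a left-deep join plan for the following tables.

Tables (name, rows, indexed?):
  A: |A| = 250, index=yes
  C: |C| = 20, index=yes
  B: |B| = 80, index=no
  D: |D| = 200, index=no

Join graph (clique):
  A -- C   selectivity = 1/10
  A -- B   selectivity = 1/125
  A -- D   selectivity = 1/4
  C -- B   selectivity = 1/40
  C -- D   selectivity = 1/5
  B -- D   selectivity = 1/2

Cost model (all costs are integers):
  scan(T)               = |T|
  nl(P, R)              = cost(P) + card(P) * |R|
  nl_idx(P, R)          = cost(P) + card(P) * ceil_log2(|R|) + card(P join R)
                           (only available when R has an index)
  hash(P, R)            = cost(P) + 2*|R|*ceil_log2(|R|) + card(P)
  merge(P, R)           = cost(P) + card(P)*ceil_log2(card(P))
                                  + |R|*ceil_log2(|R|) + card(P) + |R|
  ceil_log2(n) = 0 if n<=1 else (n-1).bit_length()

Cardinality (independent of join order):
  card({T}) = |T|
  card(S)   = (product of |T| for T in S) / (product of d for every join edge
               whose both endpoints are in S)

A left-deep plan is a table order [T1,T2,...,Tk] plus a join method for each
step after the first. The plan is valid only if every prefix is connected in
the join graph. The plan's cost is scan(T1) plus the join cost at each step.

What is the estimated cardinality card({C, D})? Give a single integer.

Tables in S: C(20), D(200)
Edges inside S: C-D(d=5)
numerator = 20 * 200 = 4000
denominator = 5 = 5
card(S) = 4000 / 5 = 800

800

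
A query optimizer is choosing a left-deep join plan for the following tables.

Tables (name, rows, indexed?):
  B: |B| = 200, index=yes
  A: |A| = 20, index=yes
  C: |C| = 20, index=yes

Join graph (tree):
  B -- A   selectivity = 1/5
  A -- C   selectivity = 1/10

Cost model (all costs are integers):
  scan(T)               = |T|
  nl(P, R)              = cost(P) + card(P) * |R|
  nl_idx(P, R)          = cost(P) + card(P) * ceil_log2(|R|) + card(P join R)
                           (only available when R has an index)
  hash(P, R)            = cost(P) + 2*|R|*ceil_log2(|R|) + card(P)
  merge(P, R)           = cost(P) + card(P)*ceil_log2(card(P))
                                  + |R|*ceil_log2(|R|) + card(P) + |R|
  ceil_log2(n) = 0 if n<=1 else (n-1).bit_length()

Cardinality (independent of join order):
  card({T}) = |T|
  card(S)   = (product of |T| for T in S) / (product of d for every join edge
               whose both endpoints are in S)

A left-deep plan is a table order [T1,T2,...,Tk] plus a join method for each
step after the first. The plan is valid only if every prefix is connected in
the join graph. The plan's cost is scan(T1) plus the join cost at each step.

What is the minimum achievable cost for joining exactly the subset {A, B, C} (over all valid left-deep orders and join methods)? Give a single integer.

1600

Selinger DP over subsets of {A,B,C}:
  {B}: scan cost=200, card=200
  {A}: scan cost=20, card=20
  {C}: scan cost=20, card=20
  {AB}: card=800; try (A,hash)→600, (B,nl_idx)→980, (B,merge)→1940, (A,nl_idx)→2000, (A,merge)→2120, (B,hash)→3240 …(+2); best=600 via (A,hash)
  {AC}: card=40; try (C,nl_idx)→160, (A,nl_idx)→160, (C,hash)→240, (A,hash)→240, (C,merge)→260, (A,merge)→260 …(+2); best=160 via (C,nl_idx)
  {ABC}: card=1600; try (C,hash)→1600, (B,nl_idx)→2080, (B,merge)→2240, (B,hash)→3400, (C,nl_idx)→6200, (B,nl)→8160 …(+2); best=1600 via (C,hash)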